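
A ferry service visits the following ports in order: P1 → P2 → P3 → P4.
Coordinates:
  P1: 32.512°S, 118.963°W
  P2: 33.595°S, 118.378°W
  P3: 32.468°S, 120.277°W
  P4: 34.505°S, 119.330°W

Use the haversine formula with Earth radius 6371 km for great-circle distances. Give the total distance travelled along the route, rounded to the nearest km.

592 km

Leg distances:
P1→P2: 132.2 km  (cumulative 132.2 km)
P2→P3: 216.9 km  (cumulative 349.1 km)
P3→P4: 242.9 km  (cumulative 592.0 km)
Total route length ≈ 592 km.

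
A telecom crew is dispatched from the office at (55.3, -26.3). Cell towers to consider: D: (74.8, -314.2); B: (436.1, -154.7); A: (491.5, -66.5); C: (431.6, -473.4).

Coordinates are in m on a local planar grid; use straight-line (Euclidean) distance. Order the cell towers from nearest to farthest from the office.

Distances from the office:
D (74.8, -314.2): 288.6 m
B (436.1, -154.7): 401.9 m
A (491.5, -66.5): 438.0 m
C (431.6, -473.4): 584.4 m

D, B, A, C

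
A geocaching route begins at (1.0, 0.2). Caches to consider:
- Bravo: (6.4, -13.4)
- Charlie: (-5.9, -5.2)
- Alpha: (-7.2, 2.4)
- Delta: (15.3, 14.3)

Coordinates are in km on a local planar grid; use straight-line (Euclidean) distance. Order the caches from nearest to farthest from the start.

Distances from the start:
Alpha (-7.2, 2.4): 8.5 km
Charlie (-5.9, -5.2): 8.8 km
Bravo (6.4, -13.4): 14.6 km
Delta (15.3, 14.3): 20.1 km

Alpha, Charlie, Bravo, Delta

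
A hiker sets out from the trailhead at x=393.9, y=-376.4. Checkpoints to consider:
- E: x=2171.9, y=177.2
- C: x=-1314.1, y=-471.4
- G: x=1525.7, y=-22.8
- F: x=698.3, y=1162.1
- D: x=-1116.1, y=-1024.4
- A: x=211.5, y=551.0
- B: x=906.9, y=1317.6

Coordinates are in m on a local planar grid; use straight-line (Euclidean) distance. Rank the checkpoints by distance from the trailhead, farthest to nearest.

Distances from the trailhead:
E x=2171.9, y=177.2: 1862.2 m
B x=906.9, y=1317.6: 1770.0 m
C x=-1314.1, y=-471.4: 1710.6 m
D x=-1116.1, y=-1024.4: 1643.2 m
F x=698.3, y=1162.1: 1568.3 m
G x=1525.7, y=-22.8: 1185.8 m
A x=211.5, y=551.0: 945.2 m

E, B, C, D, F, G, A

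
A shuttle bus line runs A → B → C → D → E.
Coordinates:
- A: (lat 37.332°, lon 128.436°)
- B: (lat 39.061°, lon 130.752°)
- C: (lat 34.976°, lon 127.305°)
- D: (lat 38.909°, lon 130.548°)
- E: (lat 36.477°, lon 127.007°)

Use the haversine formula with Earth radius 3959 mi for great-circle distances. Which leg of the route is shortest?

A–B

Leg distances:
A→B: 173.5 mi
B→C: 340.3 mi
C→D: 325.4 mi
D→E: 256.3 mi
The shortest leg is A–B at 173.5 mi.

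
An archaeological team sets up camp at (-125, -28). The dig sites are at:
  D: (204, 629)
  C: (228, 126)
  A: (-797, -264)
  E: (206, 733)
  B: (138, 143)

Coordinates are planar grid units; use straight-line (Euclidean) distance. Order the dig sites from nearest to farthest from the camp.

Computing each straight-line distance from (-125, -28):
B (138, 143): 313.7
C (228, 126): 385.1
A (-797, -264): 712.2
D (204, 629): 734.8
E (206, 733): 829.9

B, C, A, D, E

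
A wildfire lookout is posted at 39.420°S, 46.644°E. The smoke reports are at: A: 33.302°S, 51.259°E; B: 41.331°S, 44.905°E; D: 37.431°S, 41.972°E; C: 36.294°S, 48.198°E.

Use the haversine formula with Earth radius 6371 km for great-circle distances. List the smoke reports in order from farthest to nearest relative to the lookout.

Computing each great-circle distance from 39.420°S, 46.644°E:
A 33.302°S, 51.259°E: 795.7 km
D 37.431°S, 41.972°E: 463.1 km
C 36.294°S, 48.198°E: 373.4 km
B 41.331°S, 44.905°E: 258.5 km

A, D, C, B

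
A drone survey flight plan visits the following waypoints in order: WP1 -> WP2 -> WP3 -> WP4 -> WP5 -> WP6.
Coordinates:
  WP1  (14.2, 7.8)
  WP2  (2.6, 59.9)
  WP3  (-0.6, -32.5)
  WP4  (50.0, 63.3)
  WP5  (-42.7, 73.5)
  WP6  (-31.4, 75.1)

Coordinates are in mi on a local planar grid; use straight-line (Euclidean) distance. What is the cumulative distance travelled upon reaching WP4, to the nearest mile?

Leg distances:
WP1→WP2: 53.4 mi  (cumulative 53.4 mi)
WP2→WP3: 92.5 mi  (cumulative 145.8 mi)
WP3→WP4: 108.3 mi  (cumulative 254.2 mi)
Cumulative distance at WP4 ≈ 254 mi.

254 mi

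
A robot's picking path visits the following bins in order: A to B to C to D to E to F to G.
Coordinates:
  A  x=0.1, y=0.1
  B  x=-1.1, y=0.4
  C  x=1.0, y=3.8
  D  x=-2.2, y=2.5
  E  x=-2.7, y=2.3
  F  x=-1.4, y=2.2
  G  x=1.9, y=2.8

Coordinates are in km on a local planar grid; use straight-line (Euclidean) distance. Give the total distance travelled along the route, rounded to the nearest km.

Leg distances:
A→B: 1.2 km  (cumulative 1.2 km)
B→C: 4.0 km  (cumulative 5.2 km)
C→D: 3.5 km  (cumulative 8.7 km)
D→E: 0.5 km  (cumulative 9.2 km)
E→F: 1.3 km  (cumulative 10.5 km)
F→G: 3.4 km  (cumulative 13.9 km)
Total route length ≈ 14 km.

14 km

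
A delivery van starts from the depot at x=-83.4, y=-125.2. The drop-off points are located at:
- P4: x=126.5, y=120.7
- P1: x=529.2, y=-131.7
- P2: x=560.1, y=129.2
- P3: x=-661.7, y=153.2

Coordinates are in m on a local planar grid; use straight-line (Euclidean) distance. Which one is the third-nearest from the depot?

P3

Distances from the depot (x=-83.4, y=-125.2):
P4: 323.3 m
P1: 612.6 m
P3: 641.8 m
P2: 692.0 m
The third-nearest is P3 at 641.8 m.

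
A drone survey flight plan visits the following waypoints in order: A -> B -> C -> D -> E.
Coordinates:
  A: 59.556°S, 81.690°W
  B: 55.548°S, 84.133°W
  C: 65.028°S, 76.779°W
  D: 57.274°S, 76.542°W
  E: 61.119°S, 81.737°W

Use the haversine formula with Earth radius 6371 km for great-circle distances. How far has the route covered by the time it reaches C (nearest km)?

1596 km

Leg distances:
A→B: 468.8 km  (cumulative 468.8 km)
B→C: 1127.6 km  (cumulative 1596.4 km)
Cumulative distance at C ≈ 1596 km.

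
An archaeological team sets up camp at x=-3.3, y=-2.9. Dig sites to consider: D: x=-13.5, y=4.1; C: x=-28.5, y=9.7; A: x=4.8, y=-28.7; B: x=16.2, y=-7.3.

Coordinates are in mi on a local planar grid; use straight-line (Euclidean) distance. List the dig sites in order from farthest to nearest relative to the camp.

Distances from the camp:
C x=-28.5, y=9.7: 28.2 mi
A x=4.8, y=-28.7: 27.0 mi
B x=16.2, y=-7.3: 20.0 mi
D x=-13.5, y=4.1: 12.4 mi

C, A, B, D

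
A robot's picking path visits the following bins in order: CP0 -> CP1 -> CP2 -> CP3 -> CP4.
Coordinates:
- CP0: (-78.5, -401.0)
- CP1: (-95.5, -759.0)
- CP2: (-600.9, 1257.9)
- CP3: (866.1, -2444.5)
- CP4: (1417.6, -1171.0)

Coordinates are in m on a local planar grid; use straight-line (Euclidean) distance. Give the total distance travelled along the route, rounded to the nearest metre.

7808 m

Leg distances:
CP0→CP1: 358.4 m  (cumulative 358.4 m)
CP1→CP2: 2079.3 m  (cumulative 2437.7 m)
CP2→CP3: 3982.4 m  (cumulative 6420.1 m)
CP3→CP4: 1387.8 m  (cumulative 7807.9 m)
Total route length ≈ 7808 m.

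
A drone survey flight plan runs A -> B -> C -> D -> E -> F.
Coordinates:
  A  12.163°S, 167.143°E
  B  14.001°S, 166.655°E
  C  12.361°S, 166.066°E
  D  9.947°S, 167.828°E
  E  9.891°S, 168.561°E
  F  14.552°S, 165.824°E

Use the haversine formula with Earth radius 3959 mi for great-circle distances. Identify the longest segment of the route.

E–F

Leg distances:
A→B: 131.2 mi
B→C: 120.0 mi
C→D: 205.2 mi
D→E: 50.0 mi
E→F: 371.3 mi
The longest leg is E–F at 371.3 mi.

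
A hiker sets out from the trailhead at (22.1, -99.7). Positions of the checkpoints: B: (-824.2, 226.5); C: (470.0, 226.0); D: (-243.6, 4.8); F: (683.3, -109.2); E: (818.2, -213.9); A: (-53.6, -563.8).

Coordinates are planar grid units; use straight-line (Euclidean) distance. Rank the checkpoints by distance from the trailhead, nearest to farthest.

Distance from the trailhead at (22.1, -99.7) to each:
D (-243.6, 4.8): 285.5
A (-53.6, -563.8): 470.2
C (470.0, 226.0): 553.8
F (683.3, -109.2): 661.3
E (818.2, -213.9): 804.2
B (-824.2, 226.5): 907.0

D, A, C, F, E, B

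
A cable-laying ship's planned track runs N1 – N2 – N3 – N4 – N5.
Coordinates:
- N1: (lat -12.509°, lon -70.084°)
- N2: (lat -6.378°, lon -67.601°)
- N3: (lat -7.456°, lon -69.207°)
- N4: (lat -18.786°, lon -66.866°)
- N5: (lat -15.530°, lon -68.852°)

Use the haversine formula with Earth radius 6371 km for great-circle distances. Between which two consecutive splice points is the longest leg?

N3–N4

Leg distances:
N1→N2: 734.1 km
N2→N3: 214.0 km
N3→N4: 1285.0 km
N4→N5: 419.0 km
The longest leg is N3–N4 at 1285.0 km.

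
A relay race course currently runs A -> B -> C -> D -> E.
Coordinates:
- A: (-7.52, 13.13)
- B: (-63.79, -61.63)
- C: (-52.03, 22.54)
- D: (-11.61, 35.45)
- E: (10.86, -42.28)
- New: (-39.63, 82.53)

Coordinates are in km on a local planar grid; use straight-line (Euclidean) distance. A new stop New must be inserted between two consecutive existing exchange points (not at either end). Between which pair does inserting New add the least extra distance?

Added distance for inserting New between each consecutive pair:
A–B: 129.1 km
B–C: 122.4 km
C–D: 73.6 km
D–E: 108.5 km
Smallest added distance is 73.6 km, inserting between C and D.

between C and D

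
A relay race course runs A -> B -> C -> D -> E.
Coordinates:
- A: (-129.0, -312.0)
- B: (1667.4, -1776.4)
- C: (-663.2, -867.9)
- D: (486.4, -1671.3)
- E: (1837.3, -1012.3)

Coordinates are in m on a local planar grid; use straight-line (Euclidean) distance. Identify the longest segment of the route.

Leg distances:
A→B: 2317.7 m
B→C: 2501.4 m
C→D: 1402.5 m
D→E: 1503.1 m
The longest leg is B–C at 2501.4 m.

B–C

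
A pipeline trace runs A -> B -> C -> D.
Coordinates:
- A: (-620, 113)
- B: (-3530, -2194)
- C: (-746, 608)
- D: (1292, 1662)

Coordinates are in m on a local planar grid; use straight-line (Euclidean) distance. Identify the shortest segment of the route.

C–D

Leg distances:
A→B: 3713.5 m
B→C: 3949.9 m
C→D: 2294.4 m
The shortest leg is C–D at 2294.4 m.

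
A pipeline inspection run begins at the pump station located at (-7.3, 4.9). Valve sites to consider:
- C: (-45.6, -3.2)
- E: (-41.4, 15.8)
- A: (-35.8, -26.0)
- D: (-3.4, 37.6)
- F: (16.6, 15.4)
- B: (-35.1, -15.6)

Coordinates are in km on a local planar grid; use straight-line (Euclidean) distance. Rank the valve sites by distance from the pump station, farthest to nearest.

Distances from the pump station:
A (-35.8, -26.0): 42.0 km
C (-45.6, -3.2): 39.1 km
E (-41.4, 15.8): 35.8 km
B (-35.1, -15.6): 34.5 km
D (-3.4, 37.6): 32.9 km
F (16.6, 15.4): 26.1 km

A, C, E, B, D, F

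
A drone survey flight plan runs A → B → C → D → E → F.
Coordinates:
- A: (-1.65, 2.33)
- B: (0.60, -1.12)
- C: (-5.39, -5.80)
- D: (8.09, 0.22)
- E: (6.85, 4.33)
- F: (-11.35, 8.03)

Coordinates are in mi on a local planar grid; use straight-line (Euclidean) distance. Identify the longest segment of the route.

Leg distances:
A→B: 4.1 mi
B→C: 7.6 mi
C→D: 14.8 mi
D→E: 4.3 mi
E→F: 18.6 mi
The longest leg is E–F at 18.6 mi.

E–F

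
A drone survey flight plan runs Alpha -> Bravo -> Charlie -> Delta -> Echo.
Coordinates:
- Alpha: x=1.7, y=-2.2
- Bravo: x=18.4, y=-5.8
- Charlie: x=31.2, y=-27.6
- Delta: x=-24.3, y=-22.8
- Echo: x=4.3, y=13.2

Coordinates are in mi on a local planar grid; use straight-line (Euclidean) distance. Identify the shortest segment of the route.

Leg distances:
Alpha→Bravo: 17.1 mi
Bravo→Charlie: 25.3 mi
Charlie→Delta: 55.7 mi
Delta→Echo: 46.0 mi
The shortest leg is Alpha–Bravo at 17.1 mi.

Alpha–Bravo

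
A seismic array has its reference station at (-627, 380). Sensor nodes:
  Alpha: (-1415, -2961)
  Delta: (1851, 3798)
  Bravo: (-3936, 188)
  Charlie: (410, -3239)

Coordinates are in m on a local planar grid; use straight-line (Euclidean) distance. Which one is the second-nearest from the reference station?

Alpha

Distance to each, sorted:
Bravo: 3314.6 m
Alpha: 3432.7 m
Charlie: 3764.6 m
Delta: 4221.8 m
The second-nearest is Alpha at 3432.7 m.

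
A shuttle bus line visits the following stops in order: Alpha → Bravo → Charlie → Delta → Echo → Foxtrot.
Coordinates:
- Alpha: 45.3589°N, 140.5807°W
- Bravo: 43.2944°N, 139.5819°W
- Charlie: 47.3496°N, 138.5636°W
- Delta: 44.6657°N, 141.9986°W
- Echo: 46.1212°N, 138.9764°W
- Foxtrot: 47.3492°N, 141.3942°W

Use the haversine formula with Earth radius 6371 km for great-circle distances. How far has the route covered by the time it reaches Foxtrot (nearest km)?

Leg distances:
Alpha→Bravo: 242.9 km  (cumulative 242.9 km)
Bravo→Charlie: 457.9 km  (cumulative 700.8 km)
Charlie→Delta: 399.2 km  (cumulative 1100.0 km)
Delta→Echo: 286.1 km  (cumulative 1386.1 km)
Echo→Foxtrot: 229.3 km  (cumulative 1615.5 km)
Cumulative distance at Foxtrot ≈ 1615 km.

1615 km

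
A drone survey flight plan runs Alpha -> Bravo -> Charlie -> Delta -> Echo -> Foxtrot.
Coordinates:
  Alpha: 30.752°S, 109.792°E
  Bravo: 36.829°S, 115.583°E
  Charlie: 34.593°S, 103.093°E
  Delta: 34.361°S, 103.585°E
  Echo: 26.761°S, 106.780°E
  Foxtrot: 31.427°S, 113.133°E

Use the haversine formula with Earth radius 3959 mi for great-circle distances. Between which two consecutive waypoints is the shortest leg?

Leg distances:
Alpha→Bravo: 535.4 mi
Bravo→Charlie: 717.0 mi
Charlie→Delta: 32.3 mi
Delta→Echo: 558.4 mi
Echo→Foxtrot: 500.9 mi
The shortest leg is Charlie–Delta at 32.3 mi.

Charlie–Delta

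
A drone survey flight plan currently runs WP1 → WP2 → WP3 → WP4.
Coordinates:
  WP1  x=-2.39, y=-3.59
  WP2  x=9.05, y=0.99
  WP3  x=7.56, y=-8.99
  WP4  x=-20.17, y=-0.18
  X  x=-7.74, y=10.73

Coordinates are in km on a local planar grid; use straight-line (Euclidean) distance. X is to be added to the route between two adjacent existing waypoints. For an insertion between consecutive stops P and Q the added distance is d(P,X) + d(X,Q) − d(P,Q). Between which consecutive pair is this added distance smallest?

between WP3 and WP4

Added distance for inserting X between each consecutive pair:
WP1–WP2: 22.4 km
WP2–WP3: 34.3 km
WP3–WP4: 12.4 km
Smallest added distance is 12.4 km, inserting between WP3 and WP4.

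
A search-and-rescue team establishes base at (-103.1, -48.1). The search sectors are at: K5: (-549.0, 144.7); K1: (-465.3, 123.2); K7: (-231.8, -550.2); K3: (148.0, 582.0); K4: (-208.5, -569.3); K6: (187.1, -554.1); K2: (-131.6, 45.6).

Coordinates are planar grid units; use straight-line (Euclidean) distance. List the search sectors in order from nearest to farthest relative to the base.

K2, K1, K5, K7, K4, K6, K3

Computing each straight-line distance from (-103.1, -48.1):
K2 (-131.6, 45.6): 97.9
K1 (-465.3, 123.2): 400.7
K5 (-549.0, 144.7): 485.8
K7 (-231.8, -550.2): 518.3
K4 (-208.5, -569.3): 531.8
K6 (187.1, -554.1): 583.3
K3 (148.0, 582.0): 678.3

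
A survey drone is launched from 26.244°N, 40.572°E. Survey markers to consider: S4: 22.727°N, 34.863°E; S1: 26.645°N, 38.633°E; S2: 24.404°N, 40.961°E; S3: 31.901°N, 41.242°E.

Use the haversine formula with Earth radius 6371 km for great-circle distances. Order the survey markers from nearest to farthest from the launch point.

Distances from the launch point:
S1 26.645°N, 38.633°E: 198.1 km
S2 24.404°N, 40.961°E: 208.3 km
S3 31.901°N, 41.242°E: 632.4 km
S4 22.727°N, 34.863°E: 697.5 km

S1, S2, S3, S4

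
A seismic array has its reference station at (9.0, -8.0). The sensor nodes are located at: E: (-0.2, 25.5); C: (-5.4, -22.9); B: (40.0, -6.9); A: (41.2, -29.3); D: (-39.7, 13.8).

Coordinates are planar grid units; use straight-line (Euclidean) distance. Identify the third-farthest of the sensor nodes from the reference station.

E

Distances from the reference station ((9.0, -8.0)):
D: 53.4
A: 38.6
E: 34.7
B: 31.0
C: 20.7
The third-farthest is E at 34.7.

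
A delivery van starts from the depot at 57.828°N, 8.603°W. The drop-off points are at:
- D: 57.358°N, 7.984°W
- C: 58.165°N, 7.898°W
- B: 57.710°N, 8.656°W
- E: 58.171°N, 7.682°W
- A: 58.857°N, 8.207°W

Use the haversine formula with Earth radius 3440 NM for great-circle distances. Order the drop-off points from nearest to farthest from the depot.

Distance from the depot at 57.828°N, 8.603°W to each:
B 57.710°N, 8.656°W: 7.3 NM
C 58.165°N, 7.898°W: 30.2 NM
D 57.358°N, 7.984°W: 34.5 NM
E 58.171°N, 7.682°W: 35.8 NM
A 58.857°N, 8.207°W: 63.0 NM

B, C, D, E, A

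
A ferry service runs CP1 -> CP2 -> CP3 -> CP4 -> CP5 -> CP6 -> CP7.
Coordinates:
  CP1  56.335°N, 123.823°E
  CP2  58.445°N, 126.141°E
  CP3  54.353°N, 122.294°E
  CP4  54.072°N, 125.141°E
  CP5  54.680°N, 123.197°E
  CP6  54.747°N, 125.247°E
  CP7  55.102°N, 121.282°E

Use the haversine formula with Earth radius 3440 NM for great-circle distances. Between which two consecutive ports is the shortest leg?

Leg distances:
CP1→CP2: 147.2 NM
CP2→CP3: 276.8 NM
CP3→CP4: 101.4 NM
CP4→CP5: 77.2 NM
CP5→CP6: 71.2 NM
CP6→CP7: 138.4 NM
The shortest leg is CP5–CP6 at 71.2 NM.

CP5–CP6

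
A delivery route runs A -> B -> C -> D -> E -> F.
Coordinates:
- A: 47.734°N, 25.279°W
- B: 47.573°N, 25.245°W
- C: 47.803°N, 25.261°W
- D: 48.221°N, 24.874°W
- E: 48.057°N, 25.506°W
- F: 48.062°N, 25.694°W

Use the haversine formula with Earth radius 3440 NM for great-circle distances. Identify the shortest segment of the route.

Leg distances:
A→B: 9.8 NM
B→C: 13.8 NM
C→D: 29.5 NM
D→E: 27.2 NM
E→F: 7.5 NM
The shortest leg is E–F at 7.5 NM.

E–F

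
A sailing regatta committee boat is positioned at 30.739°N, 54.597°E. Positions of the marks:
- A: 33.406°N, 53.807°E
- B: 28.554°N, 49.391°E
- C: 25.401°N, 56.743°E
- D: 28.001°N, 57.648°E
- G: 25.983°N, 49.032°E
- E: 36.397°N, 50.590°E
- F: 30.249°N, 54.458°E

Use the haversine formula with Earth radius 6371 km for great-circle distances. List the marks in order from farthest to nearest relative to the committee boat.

G, E, C, B, D, A, F

Computing each great-circle distance from 30.739°N, 54.597°E:
G 25.983°N, 49.032°E: 758.8 km
E 36.397°N, 50.590°E: 730.3 km
C 25.401°N, 56.743°E: 629.7 km
B 28.554°N, 49.391°E: 558.6 km
D 28.001°N, 57.648°E: 424.3 km
A 33.406°N, 53.807°E: 305.8 km
F 30.249°N, 54.458°E: 56.1 km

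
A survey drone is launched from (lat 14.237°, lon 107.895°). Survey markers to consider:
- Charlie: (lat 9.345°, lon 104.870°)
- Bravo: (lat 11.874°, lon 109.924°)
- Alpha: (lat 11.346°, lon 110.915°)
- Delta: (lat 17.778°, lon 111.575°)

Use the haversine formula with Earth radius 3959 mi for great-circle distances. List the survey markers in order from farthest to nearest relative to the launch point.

Distances from the launch point:
Charlie (lat 9.345°, lon 104.870°): 395.1 mi
Delta (lat 17.778°, lon 111.575°): 345.8 mi
Alpha (lat 11.346°, lon 110.915°): 285.1 mi
Bravo (lat 11.874°, lon 109.924°): 212.9 mi

Charlie, Delta, Alpha, Bravo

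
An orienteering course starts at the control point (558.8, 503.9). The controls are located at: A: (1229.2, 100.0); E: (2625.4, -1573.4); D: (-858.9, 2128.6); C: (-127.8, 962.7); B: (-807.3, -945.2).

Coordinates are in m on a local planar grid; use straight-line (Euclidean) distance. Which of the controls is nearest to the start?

A

Distance to each, sorted:
A: 782.7 m
C: 825.8 m
B: 1991.5 m
D: 2156.3 m
E: 2930.2 m
The nearest is A at 782.7 m.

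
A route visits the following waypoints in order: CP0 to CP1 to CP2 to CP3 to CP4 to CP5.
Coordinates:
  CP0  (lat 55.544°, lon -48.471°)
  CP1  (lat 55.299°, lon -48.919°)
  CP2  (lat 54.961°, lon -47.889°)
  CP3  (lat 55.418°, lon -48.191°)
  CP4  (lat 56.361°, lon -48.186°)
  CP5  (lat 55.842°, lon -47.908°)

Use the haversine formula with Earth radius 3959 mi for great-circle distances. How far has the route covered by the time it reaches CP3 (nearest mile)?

105 mi

Leg distances:
CP0→CP1: 24.4 mi  (cumulative 24.4 mi)
CP1→CP2: 46.9 mi  (cumulative 71.3 mi)
CP2→CP3: 33.7 mi  (cumulative 105.1 mi)
Cumulative distance at CP3 ≈ 105 mi.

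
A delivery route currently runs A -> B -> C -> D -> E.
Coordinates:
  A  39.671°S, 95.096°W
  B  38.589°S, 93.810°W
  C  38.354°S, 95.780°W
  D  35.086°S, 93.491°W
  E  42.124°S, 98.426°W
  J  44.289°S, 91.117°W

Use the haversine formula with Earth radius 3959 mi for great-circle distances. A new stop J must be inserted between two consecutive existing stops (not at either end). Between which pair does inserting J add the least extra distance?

between D and E

Added distance for inserting J between each consecutive pair:
A–B: 694.9 mi
B–C: 785.9 mi
C–D: 865.3 mi
D–E: 491.1 mi
Smallest added distance is 491.1 mi, inserting between D and E.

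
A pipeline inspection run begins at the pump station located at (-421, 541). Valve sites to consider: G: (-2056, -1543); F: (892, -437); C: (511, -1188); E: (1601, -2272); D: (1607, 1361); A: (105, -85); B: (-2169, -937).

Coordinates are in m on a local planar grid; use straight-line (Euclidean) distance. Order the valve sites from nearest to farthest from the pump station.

Distances from the pump station:
A (105, -85): 817.7 m
F (892, -437): 1637.2 m
C (511, -1188): 1964.2 m
D (1607, 1361): 2187.5 m
B (-2169, -937): 2289.1 m
G (-2056, -1543): 2648.8 m
E (1601, -2272): 3464.3 m

A, F, C, D, B, G, E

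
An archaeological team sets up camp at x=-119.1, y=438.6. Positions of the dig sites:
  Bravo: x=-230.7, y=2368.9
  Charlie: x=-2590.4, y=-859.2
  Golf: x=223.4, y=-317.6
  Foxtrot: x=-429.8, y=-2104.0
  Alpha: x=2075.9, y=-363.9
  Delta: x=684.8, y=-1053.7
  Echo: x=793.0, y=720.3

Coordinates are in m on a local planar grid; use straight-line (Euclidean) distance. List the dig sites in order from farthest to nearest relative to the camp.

Distance from the camp at x=-119.1, y=438.6 to each:
Charlie x=-2590.4, y=-859.2: 2791.3 m
Foxtrot x=-429.8, y=-2104.0: 2561.5 m
Alpha x=2075.9, y=-363.9: 2337.1 m
Bravo x=-230.7, y=2368.9: 1933.5 m
Delta x=684.8, y=-1053.7: 1695.1 m
Echo x=793.0, y=720.3: 954.6 m
Golf x=223.4, y=-317.6: 830.1 m

Charlie, Foxtrot, Alpha, Bravo, Delta, Echo, Golf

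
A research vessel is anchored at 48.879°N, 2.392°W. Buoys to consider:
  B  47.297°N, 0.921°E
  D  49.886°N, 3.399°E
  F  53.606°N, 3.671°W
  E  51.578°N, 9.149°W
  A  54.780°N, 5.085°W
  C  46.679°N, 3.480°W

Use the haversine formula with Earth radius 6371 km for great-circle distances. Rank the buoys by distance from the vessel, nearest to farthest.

C, B, D, F, E, A

Distances from the vessel:
C 46.679°N, 3.480°W: 257.8 km
B 47.297°N, 0.921°E: 302.4 km
D 49.886°N, 3.399°E: 433.8 km
F 53.606°N, 3.671°W: 533.1 km
E 51.578°N, 9.149°W: 566.3 km
A 54.780°N, 5.085°W: 681.6 km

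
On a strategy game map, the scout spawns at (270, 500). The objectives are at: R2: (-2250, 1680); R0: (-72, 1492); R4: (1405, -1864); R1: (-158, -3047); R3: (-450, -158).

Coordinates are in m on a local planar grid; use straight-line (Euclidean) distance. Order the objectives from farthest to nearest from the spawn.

Distances from the spawn:
R1 (-158, -3047): 3572.7 m
R2 (-2250, 1680): 2782.6 m
R4 (1405, -1864): 2622.4 m
R0 (-72, 1492): 1049.3 m
R3 (-450, -158): 975.4 m

R1, R2, R4, R0, R3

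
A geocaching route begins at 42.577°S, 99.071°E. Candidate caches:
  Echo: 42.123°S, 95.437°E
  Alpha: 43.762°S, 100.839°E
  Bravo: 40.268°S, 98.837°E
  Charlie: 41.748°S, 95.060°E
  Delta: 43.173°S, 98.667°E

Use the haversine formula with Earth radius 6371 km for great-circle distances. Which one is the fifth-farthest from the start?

Distances from the start (42.577°S, 99.071°E):
Charlie: 343.2 km
Echo: 302.8 km
Bravo: 257.5 km
Alpha: 194.7 km
Delta: 74.0 km
The fifth-farthest is Delta at 74.0 km.

Delta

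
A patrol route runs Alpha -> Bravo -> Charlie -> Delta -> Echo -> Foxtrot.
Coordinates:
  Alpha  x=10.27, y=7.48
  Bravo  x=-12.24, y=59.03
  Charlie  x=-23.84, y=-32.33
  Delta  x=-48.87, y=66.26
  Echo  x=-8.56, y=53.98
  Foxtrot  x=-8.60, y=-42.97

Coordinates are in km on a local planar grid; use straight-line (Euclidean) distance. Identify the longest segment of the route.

Leg distances:
Alpha→Bravo: 56.3 km
Bravo→Charlie: 92.1 km
Charlie→Delta: 101.7 km
Delta→Echo: 42.1 km
Echo→Foxtrot: 97.0 km
The longest leg is Charlie–Delta at 101.7 km.

Charlie–Delta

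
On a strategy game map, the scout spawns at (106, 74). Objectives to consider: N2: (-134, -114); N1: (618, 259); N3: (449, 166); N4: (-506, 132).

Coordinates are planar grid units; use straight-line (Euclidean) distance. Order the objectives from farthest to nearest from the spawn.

Distances from the spawn:
N4 (-506, 132): 614.7
N1 (618, 259): 544.4
N3 (449, 166): 355.1
N2 (-134, -114): 304.9

N4, N1, N3, N2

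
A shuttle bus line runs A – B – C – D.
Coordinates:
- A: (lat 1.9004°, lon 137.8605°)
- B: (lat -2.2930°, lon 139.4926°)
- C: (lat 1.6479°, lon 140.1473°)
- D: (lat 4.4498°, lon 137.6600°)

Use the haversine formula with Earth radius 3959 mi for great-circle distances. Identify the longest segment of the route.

A–B

Leg distances:
A→B: 310.9 mi
B→C: 276.0 mi
C→D: 258.7 mi
The longest leg is A–B at 310.9 mi.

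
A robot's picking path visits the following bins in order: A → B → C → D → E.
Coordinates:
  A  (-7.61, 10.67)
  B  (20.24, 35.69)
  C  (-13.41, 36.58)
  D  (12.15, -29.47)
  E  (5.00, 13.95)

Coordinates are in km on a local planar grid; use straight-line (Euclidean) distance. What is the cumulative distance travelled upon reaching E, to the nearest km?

Leg distances:
A→B: 37.4 km  (cumulative 37.4 km)
B→C: 33.7 km  (cumulative 71.1 km)
C→D: 70.8 km  (cumulative 141.9 km)
D→E: 44.0 km  (cumulative 185.9 km)
Cumulative distance at E ≈ 186 km.

186 km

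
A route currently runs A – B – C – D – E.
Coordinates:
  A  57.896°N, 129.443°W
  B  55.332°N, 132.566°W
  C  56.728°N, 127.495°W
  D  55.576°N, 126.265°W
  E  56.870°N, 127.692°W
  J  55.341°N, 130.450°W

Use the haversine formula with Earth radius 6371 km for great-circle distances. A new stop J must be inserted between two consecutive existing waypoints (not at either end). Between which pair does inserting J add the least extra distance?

between B and C

Added distance for inserting J between each consecutive pair:
A–B: 81.4 km
B–C: 22.4 km
C–D: 355.8 km
D–E: 337.5 km
Smallest added distance is 22.4 km, inserting between B and C.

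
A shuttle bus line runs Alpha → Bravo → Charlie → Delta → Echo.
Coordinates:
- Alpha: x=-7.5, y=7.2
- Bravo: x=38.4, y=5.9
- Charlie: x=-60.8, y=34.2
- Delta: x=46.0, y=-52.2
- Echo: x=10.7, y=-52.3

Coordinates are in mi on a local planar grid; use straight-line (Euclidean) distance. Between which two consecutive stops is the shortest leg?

Delta–Echo

Leg distances:
Alpha→Bravo: 45.9 mi
Bravo→Charlie: 103.2 mi
Charlie→Delta: 137.4 mi
Delta→Echo: 35.3 mi
The shortest leg is Delta–Echo at 35.3 mi.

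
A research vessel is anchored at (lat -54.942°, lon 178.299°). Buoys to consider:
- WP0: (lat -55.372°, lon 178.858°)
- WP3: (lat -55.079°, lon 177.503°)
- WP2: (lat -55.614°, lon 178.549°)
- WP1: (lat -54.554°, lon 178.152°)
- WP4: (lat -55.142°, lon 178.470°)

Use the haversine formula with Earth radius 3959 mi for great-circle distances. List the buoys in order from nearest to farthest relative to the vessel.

Distances from the vessel:
WP4 (lat -55.142°, lon 178.470°): 15.4 mi
WP1 (lat -54.554°, lon 178.152°): 27.4 mi
WP3 (lat -55.079°, lon 177.503°): 32.9 mi
WP0 (lat -55.372°, lon 178.858°): 37.0 mi
WP2 (lat -55.614°, lon 178.549°): 47.5 mi

WP4, WP1, WP3, WP0, WP2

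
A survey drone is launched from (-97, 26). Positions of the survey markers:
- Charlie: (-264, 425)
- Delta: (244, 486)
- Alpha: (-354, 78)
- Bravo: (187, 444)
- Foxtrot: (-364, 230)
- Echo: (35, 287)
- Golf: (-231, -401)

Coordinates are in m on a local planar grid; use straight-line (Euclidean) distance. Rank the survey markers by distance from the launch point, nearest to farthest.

Alpha, Echo, Foxtrot, Charlie, Golf, Bravo, Delta

Computing each straight-line distance from (-97, 26):
Alpha (-354, 78): 262.2 m
Echo (35, 287): 292.5 m
Foxtrot (-364, 230): 336.0 m
Charlie (-264, 425): 432.5 m
Golf (-231, -401): 447.5 m
Bravo (187, 444): 505.4 m
Delta (244, 486): 572.6 m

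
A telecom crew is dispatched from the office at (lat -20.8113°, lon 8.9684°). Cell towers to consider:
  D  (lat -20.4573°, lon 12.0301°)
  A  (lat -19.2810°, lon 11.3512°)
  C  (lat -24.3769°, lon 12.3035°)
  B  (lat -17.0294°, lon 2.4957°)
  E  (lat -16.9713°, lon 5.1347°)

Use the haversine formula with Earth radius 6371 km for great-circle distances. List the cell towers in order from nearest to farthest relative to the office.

A, D, C, E, B

Distances from the office:
A (lat -19.2810°, lon 11.3512°): 301.5 km
D (lat -20.4573°, lon 12.0301°): 321.0 km
C (lat -24.3769°, lon 12.3035°): 523.8 km
E (lat -16.9713°, lon 5.1347°): 587.3 km
B (lat -17.0294°, lon 2.4957°): 800.1 km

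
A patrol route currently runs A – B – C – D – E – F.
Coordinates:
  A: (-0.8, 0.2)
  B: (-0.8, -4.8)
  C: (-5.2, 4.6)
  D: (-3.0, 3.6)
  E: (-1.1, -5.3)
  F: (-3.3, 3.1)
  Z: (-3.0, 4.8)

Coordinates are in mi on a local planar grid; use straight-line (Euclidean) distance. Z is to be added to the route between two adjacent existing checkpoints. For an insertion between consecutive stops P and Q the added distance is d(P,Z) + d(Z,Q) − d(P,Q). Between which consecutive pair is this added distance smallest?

between C and D

Added distance for inserting Z between each consecutive pair:
A–B: 9.9 mi
B–C: 1.7 mi
C–D: 1.0 mi
D–E: 2.4 mi
E–F: 3.3 mi
Smallest added distance is 1.0 mi, inserting between C and D.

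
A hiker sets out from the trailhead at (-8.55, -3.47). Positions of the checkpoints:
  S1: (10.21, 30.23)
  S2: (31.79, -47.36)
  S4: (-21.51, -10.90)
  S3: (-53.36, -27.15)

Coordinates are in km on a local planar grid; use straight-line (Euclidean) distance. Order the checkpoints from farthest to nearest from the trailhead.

Distance from the trailhead at (-8.55, -3.47) to each:
S2 (31.79, -47.36): 59.6 km
S3 (-53.36, -27.15): 50.7 km
S1 (10.21, 30.23): 38.6 km
S4 (-21.51, -10.90): 14.9 km

S2, S3, S1, S4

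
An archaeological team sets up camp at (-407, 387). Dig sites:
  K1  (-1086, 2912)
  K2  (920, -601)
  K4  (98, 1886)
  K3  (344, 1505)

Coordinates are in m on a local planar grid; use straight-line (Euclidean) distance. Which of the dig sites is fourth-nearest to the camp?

Distances from the camp ((-407, 387)):
K3: 1346.8 m
K4: 1581.8 m
K2: 1654.4 m
K1: 2614.7 m
The fourth-nearest is K1 at 2614.7 m.

K1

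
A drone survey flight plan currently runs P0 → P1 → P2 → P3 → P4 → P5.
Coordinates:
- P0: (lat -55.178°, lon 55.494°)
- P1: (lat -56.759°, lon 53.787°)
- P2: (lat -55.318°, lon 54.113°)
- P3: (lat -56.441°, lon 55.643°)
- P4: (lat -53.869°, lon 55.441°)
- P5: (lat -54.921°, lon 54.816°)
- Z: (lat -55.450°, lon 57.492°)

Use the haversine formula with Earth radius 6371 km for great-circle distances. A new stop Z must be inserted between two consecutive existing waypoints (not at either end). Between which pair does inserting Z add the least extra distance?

Added distance for inserting Z between each consecutive pair:
P0–P1: 196.5 km
P1–P2: 324.3 km
P2–P3: 216.1 km
P3–P4: 92.8 km
P4–P5: 275.8 km
Smallest added distance is 92.8 km, inserting between P3 and P4.

between P3 and P4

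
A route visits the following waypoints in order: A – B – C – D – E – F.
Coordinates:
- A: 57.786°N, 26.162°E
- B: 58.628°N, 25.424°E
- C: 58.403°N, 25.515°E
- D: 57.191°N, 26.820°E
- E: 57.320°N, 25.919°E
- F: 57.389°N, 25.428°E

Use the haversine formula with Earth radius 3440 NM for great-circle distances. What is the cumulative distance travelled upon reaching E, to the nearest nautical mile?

Leg distances:
A→B: 55.7 NM  (cumulative 55.7 NM)
B→C: 13.8 NM  (cumulative 69.5 NM)
C→D: 83.9 NM  (cumulative 153.4 NM)
D→E: 30.3 NM  (cumulative 183.6 NM)
Cumulative distance at E ≈ 184 NM.

184 NM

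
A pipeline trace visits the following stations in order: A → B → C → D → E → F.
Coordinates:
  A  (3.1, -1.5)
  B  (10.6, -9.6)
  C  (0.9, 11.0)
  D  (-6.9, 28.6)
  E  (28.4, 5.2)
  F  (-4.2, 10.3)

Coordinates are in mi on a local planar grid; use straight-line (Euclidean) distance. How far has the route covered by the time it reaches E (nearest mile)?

Leg distances:
A→B: 11.0 mi  (cumulative 11.0 mi)
B→C: 22.8 mi  (cumulative 33.8 mi)
C→D: 19.3 mi  (cumulative 53.1 mi)
D→E: 42.4 mi  (cumulative 95.4 mi)
Cumulative distance at E ≈ 95 mi.

95 mi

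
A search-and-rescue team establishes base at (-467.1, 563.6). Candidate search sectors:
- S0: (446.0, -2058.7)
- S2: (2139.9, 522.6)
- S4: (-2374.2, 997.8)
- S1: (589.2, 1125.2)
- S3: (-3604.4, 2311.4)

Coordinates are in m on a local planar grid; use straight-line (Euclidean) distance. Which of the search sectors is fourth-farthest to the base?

S4

Distance to each, sorted:
S3: 3591.3 m
S0: 2776.7 m
S2: 2607.3 m
S4: 1955.9 m
S1: 1196.3 m
The fourth-farthest is S4 at 1955.9 m.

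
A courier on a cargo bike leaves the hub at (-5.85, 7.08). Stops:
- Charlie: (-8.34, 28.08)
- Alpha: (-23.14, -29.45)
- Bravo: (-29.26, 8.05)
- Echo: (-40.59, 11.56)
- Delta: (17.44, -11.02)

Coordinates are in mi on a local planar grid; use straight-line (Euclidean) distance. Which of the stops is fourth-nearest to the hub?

Distance to each, sorted:
Charlie: 21.1 mi
Bravo: 23.4 mi
Delta: 29.5 mi
Echo: 35.0 mi
Alpha: 40.4 mi
The fourth-nearest is Echo at 35.0 mi.

Echo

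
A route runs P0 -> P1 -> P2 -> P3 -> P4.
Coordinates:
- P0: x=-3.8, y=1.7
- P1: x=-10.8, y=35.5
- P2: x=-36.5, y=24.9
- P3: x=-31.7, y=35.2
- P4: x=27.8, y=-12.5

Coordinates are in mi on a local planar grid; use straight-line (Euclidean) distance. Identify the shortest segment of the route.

P2–P3

Leg distances:
P0→P1: 34.5 mi
P1→P2: 27.8 mi
P2→P3: 11.4 mi
P3→P4: 76.3 mi
The shortest leg is P2–P3 at 11.4 mi.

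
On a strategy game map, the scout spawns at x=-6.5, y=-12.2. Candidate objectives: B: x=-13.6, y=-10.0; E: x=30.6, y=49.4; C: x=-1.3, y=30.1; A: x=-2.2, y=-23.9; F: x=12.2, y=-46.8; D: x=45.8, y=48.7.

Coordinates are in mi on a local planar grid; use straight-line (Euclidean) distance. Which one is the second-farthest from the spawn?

E

Distances from the spawn (x=-6.5, y=-12.2):
D: 80.3 mi
E: 71.9 mi
C: 42.6 mi
F: 39.3 mi
A: 12.5 mi
B: 7.4 mi
The second-farthest is E at 71.9 mi.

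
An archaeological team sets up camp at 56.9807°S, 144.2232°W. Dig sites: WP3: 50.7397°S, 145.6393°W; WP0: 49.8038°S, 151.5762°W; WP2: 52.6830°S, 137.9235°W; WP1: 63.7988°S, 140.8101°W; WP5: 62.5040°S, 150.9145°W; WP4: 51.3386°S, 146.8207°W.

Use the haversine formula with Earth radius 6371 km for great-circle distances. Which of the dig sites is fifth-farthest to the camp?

WP4

Distances from the camp (56.9807°S, 144.2232°W):
WP0: 934.0 km
WP1: 780.7 km
WP5: 718.7 km
WP3: 700.1 km
WP4: 649.6 km
WP2: 624.9 km
The fifth-farthest is WP4 at 649.6 km.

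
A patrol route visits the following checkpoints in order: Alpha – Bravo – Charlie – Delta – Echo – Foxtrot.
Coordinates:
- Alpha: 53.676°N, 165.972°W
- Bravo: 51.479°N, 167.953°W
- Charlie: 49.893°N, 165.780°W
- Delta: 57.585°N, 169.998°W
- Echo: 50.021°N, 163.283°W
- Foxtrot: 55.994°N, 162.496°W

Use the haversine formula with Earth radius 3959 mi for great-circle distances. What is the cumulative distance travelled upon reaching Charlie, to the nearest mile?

Leg distances:
Alpha→Bravo: 173.1 mi  (cumulative 173.1 mi)
Bravo→Charlie: 145.1 mi  (cumulative 318.2 mi)
Cumulative distance at Charlie ≈ 318 mi.

318 mi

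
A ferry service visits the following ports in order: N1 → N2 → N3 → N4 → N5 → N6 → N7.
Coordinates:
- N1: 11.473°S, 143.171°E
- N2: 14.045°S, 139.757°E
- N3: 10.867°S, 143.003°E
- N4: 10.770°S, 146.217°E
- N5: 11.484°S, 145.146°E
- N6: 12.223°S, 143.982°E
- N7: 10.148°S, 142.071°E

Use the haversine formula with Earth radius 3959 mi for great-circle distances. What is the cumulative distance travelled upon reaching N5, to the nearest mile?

907 mi

Leg distances:
N1→N2: 290.7 mi  (cumulative 290.7 mi)
N2→N3: 310.1 mi  (cumulative 600.8 mi)
N3→N4: 218.2 mi  (cumulative 819.1 mi)
N4→N5: 87.8 mi  (cumulative 906.8 mi)
Cumulative distance at N5 ≈ 907 mi.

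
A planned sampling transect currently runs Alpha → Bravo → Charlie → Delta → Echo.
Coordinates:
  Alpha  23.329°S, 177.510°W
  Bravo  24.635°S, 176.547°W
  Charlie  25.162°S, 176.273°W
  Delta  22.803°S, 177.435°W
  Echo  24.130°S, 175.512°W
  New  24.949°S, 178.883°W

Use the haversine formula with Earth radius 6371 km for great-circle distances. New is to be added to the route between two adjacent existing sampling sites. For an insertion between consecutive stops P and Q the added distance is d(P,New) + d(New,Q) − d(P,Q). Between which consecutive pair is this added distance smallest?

between Charlie and Delta

Added distance for inserting New between each consecutive pair:
Alpha–Bravo: 291.0 km
Bravo–Charlie: 437.6 km
Charlie–Delta: 256.7 km
Delta–Echo: 387.9 km
Smallest added distance is 256.7 km, inserting between Charlie and Delta.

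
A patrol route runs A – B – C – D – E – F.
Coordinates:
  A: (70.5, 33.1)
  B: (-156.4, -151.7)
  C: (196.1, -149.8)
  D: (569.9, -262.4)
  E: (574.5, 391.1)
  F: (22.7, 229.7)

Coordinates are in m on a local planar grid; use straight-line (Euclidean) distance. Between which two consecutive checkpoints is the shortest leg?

A–B

Leg distances:
A→B: 292.6 m
B→C: 352.5 m
C→D: 390.4 m
D→E: 653.5 m
E→F: 574.9 m
The shortest leg is A–B at 292.6 m.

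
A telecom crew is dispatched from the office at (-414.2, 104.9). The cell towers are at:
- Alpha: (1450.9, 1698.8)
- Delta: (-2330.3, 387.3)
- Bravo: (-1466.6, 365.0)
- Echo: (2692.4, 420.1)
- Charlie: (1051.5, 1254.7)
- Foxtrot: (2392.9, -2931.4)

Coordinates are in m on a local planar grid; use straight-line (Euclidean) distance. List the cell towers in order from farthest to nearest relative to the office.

Distance from the office at (-414.2, 104.9) to each:
Foxtrot (2392.9, -2931.4): 4135.1 m
Echo (2692.4, 420.1): 3122.5 m
Alpha (1450.9, 1698.8): 2453.4 m
Delta (-2330.3, 387.3): 1936.8 m
Charlie (1051.5, 1254.7): 1862.9 m
Bravo (-1466.6, 365.0): 1084.1 m

Foxtrot, Echo, Alpha, Delta, Charlie, Bravo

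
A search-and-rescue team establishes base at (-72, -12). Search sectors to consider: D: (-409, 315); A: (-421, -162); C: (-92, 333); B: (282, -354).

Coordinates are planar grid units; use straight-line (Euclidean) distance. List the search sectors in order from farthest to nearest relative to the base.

Computing each straight-line distance from (-72, -12):
B (282, -354): 492.2
D (-409, 315): 469.6
A (-421, -162): 379.9
C (-92, 333): 345.6

B, D, A, C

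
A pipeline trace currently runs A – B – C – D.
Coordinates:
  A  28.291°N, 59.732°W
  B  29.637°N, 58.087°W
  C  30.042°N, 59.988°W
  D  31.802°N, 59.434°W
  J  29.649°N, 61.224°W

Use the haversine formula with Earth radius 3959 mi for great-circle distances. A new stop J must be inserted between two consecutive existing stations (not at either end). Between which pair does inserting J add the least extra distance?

between C and D

Added distance for inserting J between each consecutive pair:
A–B: 182.4 mi
B–C: 150.0 mi
C–D: 135.8 mi
Smallest added distance is 135.8 mi, inserting between C and D.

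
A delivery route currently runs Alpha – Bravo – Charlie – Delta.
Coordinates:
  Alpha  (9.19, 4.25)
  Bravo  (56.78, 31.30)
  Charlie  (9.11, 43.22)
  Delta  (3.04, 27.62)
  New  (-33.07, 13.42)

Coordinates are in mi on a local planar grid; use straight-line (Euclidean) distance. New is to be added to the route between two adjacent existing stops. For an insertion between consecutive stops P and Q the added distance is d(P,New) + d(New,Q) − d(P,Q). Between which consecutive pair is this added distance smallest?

between Charlie and Delta

Added distance for inserting New between each consecutive pair:
Alpha–Bravo: 80.1 mi
Bravo–Charlie: 94.1 mi
Charlie–Delta: 73.7 mi
Smallest added distance is 73.7 mi, inserting between Charlie and Delta.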